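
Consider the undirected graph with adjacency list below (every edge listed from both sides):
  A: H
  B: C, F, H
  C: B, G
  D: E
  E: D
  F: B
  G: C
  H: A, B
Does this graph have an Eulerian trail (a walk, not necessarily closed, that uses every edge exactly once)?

Degrees: A:1, B:3, C:2, D:1, E:1, F:1, G:1, H:2
Odd-degree vertices: A, B, D, E, F, G (6 total).
An Eulerian trail requires 0 or 2 odd-degree vertices; here there are 6.

No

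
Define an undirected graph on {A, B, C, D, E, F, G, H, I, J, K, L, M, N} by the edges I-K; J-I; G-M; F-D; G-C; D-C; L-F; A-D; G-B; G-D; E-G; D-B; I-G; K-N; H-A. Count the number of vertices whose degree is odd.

8

Degrees: A:2, B:2, C:2, D:5, E:1, F:2, G:6, H:1, I:3, J:1, K:2, L:1, M:1, N:1
Odd-degree vertices: D, E, H, I, J, L, M, N.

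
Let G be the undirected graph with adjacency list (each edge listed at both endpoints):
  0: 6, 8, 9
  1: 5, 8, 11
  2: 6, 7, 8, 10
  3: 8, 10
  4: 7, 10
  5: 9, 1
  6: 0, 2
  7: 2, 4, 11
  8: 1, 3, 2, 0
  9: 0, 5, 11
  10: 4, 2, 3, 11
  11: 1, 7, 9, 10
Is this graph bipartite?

No

10-3-8-1-11-10 is an odd cycle (length 5), and a bipartite graph can contain only even cycles.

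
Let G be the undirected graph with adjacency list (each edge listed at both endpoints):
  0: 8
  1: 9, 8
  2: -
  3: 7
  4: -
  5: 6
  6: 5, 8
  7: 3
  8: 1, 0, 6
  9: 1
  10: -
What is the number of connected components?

5

Component: {2}
Component: {4}
Component: {10}
Component: {3, 7}
Component: {0, 1, 5, 6, 8, 9}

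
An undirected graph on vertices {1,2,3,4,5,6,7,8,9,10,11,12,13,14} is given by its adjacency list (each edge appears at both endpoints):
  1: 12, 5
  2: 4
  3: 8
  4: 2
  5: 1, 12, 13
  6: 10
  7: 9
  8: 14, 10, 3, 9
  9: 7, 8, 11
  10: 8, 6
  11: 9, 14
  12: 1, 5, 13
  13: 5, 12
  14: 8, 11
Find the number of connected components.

Component: {2, 4}
Component: {1, 5, 12, 13}
Component: {3, 6, 7, 8, 9, 10, 11, 14}

3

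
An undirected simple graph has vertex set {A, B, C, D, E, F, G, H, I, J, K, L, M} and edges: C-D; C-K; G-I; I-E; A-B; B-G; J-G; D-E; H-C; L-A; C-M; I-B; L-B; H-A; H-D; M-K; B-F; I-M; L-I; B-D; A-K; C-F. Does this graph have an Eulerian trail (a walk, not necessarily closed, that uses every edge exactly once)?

Degrees: A:4, B:6, C:5, D:4, E:2, F:2, G:3, H:3, I:5, J:1, K:3, L:3, M:3
Odd-degree vertices: C, G, H, I, J, K, L, M (8 total).
An Eulerian trail requires 0 or 2 odd-degree vertices; here there are 8.

No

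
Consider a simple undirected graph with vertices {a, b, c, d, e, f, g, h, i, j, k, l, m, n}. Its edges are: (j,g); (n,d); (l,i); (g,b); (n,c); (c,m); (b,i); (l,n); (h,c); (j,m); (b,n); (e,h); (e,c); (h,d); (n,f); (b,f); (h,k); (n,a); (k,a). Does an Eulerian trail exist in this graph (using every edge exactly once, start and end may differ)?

Yes

Degrees: a:2, b:4, c:4, d:2, e:2, f:2, g:2, h:4, i:2, j:2, k:2, l:2, m:2, n:6
Odd-degree vertices: none (0 total).
With 0 odd-degree vertices and all edges in one connected piece, an Eulerian trail exists.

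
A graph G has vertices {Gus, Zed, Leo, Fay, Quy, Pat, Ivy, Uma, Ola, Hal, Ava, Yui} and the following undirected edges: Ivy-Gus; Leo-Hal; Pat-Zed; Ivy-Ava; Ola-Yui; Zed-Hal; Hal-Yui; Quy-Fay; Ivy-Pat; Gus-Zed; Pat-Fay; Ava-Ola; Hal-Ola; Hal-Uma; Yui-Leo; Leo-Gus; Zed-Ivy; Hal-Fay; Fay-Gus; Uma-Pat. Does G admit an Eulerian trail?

No

Degrees: Gus:4, Zed:4, Leo:3, Fay:4, Quy:1, Pat:4, Ivy:4, Uma:2, Ola:3, Hal:6, Ava:2, Yui:3
Odd-degree vertices: Leo, Quy, Ola, Yui (4 total).
An Eulerian trail requires 0 or 2 odd-degree vertices; here there are 4.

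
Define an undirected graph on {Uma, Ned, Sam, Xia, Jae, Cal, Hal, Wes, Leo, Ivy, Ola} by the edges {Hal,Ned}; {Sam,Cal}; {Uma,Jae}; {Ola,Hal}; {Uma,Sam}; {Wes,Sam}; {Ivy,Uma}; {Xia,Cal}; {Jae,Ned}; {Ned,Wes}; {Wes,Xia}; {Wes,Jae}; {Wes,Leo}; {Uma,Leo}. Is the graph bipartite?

Wes-Jae-Ned-Wes is an odd cycle (length 3), and a bipartite graph can contain only even cycles.

No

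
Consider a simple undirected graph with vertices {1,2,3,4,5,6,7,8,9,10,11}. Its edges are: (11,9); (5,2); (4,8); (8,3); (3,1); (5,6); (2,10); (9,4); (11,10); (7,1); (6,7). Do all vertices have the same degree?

Degrees: 1:2, 2:2, 3:2, 4:2, 5:2, 6:2, 7:2, 8:2, 9:2, 10:2, 11:2
Every vertex has degree 2, so the graph is 2-regular.

Yes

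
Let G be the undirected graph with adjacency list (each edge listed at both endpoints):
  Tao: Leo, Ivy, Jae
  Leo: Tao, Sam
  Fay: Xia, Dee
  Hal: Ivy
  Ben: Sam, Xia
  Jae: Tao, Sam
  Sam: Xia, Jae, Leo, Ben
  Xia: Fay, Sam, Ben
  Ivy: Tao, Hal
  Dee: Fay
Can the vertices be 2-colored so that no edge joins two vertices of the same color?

Sam-Ben-Xia-Sam is an odd cycle (length 3), and a bipartite graph can contain only even cycles.

No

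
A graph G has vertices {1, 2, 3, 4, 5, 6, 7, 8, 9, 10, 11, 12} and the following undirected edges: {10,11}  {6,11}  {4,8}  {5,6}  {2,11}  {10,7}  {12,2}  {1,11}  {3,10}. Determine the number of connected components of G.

3

Component: {9}
Component: {4, 8}
Component: {1, 2, 3, 5, 6, 7, 10, 11, 12}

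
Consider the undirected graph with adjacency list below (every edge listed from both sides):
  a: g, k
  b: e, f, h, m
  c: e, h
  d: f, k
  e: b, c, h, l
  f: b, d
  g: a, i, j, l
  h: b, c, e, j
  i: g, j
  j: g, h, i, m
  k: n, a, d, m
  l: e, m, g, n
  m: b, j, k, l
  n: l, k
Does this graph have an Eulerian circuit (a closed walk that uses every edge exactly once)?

Yes

Degrees: a:2, b:4, c:2, d:2, e:4, f:2, g:4, h:4, i:2, j:4, k:4, l:4, m:4, n:2
Every vertex has even degree and the edges form a single connected piece, so an Eulerian circuit exists.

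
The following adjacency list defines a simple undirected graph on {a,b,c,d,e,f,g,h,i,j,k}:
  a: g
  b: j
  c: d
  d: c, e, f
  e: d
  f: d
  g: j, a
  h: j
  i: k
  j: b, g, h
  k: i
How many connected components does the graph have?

3

Component: {i, k}
Component: {c, d, e, f}
Component: {a, b, g, h, j}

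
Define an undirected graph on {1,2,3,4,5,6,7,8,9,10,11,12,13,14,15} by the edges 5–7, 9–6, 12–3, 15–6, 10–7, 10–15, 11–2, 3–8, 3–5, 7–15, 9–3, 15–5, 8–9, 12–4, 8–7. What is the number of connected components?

5

Component: {1}
Component: {13}
Component: {14}
Component: {2, 11}
Component: {3, 4, 5, 6, 7, 8, 9, 10, 12, 15}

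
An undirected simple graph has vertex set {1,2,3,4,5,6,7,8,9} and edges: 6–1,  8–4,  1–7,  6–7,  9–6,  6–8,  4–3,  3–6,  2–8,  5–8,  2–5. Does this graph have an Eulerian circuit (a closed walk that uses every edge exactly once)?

Degrees: 1:2, 2:2, 3:2, 4:2, 5:2, 6:5, 7:2, 8:4, 9:1
Vertices with odd degree: 6, 9. An Eulerian circuit requires all degrees even.

No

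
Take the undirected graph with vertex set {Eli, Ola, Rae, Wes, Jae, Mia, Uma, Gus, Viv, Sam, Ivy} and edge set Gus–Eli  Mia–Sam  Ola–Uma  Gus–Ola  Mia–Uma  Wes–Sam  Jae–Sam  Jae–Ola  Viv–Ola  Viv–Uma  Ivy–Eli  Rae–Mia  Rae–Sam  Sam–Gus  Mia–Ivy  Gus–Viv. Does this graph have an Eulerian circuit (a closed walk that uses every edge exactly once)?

Degrees: Eli:2, Ola:4, Rae:2, Wes:1, Jae:2, Mia:4, Uma:3, Gus:4, Viv:3, Sam:5, Ivy:2
Wes, Uma, Viv, Sam have odd degree; an Eulerian circuit needs every degree to be even, so none exists.

No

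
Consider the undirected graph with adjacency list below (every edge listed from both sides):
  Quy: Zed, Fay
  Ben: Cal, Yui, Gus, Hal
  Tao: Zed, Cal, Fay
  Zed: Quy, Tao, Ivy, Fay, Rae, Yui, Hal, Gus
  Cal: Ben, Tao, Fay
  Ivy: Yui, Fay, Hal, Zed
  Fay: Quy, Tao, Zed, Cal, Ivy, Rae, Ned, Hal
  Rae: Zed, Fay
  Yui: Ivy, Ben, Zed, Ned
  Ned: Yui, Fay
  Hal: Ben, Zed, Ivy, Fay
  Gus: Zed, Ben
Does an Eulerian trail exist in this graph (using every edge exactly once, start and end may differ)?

Yes

Degrees: Quy:2, Ben:4, Tao:3, Zed:8, Cal:3, Ivy:4, Fay:8, Rae:2, Yui:4, Ned:2, Hal:4, Gus:2
Odd-degree vertices: Tao, Cal (2 total).
The non-isolated vertices are connected and exactly 2 have odd degree, so an Eulerian trail exists (from Tao to Cal).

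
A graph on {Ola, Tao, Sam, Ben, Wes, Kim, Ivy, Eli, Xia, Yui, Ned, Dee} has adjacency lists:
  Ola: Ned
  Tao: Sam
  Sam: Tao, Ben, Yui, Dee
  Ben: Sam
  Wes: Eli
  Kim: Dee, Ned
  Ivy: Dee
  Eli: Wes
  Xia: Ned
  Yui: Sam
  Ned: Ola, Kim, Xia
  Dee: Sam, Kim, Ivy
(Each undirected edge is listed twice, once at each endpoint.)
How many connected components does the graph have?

2

Component: {Wes, Eli}
Component: {Ola, Tao, Sam, Ben, Kim, Ivy, Xia, Yui, Ned, Dee}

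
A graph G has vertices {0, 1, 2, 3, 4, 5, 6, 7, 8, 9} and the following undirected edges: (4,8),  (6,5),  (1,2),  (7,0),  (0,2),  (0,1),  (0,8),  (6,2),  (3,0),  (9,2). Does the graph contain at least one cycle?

Yes

|V| = 10, |E| = 10, number of components = 1.
Since 10 > 10 - 1, a cycle must exist; for instance 0-2-1-0.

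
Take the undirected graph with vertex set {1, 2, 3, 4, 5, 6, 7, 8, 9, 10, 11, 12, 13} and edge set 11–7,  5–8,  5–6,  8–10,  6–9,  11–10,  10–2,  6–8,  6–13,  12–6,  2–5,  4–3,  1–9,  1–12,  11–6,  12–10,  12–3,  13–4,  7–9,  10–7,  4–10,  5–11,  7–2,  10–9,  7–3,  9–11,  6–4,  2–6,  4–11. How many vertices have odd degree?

6

Degrees: 1:2, 2:4, 3:3, 4:5, 5:4, 6:8, 7:5, 8:3, 9:5, 10:7, 11:6, 12:4, 13:2
Odd-degree vertices: 3, 4, 7, 8, 9, 10.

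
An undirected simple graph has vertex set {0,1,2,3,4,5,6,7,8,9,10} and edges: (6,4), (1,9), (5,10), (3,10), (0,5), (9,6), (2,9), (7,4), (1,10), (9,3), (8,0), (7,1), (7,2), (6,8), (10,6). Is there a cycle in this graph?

|V| = 11, |E| = 15, number of components = 1.
One cycle is 10-6-9-2-7-1-10.

Yes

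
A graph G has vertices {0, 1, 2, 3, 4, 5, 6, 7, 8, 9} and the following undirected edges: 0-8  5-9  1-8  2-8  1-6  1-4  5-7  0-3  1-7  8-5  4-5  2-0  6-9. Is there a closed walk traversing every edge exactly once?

No

Degrees: 0:3, 1:4, 2:2, 3:1, 4:2, 5:4, 6:2, 7:2, 8:4, 9:2
0, 3 have odd degree; an Eulerian circuit needs every degree to be even, so none exists.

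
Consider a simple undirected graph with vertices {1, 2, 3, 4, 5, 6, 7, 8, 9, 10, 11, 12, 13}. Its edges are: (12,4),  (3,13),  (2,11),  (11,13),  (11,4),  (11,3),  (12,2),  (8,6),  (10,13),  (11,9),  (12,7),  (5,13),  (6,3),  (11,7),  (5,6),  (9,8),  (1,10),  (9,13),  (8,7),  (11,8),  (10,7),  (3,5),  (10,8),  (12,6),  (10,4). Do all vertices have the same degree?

Degrees: 1:1, 2:2, 3:4, 4:3, 5:3, 6:4, 7:4, 8:5, 9:3, 10:5, 11:7, 12:4, 13:5
Vertex 1 has degree 1 while 11 has degree 7, so the graph is not regular.

No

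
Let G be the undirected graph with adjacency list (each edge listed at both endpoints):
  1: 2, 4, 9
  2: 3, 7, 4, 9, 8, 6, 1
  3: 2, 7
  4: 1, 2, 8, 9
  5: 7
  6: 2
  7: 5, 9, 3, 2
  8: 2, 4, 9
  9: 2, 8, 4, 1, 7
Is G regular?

Degrees: 1:3, 2:7, 3:2, 4:4, 5:1, 6:1, 7:4, 8:3, 9:5
Degrees are not all equal (e.g. deg(5)=1 but deg(2)=7); not regular.

No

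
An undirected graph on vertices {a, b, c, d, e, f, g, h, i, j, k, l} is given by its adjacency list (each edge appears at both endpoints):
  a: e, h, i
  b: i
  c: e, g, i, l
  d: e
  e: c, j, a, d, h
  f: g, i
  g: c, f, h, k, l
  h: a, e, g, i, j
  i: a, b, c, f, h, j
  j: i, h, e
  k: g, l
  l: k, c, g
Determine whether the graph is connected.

Starting from a and exploring outward reaches every vertex (a, h, i, e, g, j, c, f, b, d, k, l); the graph is connected.

Yes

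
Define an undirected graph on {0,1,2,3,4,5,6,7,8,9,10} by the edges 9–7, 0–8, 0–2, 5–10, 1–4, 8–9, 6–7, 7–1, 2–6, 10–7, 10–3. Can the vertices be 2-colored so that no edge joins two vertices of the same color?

Partition the vertices as {2, 3, 4, 5, 7, 8} vs {0, 1, 6, 9, 10}. Each listed edge has one endpoint in each part, so the graph is bipartite.

Yes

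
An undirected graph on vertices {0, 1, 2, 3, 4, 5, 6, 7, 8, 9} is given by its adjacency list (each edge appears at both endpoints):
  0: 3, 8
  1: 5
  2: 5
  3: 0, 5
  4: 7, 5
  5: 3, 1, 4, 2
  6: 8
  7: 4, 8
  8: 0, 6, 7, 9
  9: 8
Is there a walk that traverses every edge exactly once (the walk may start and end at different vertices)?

No

Degrees: 0:2, 1:1, 2:1, 3:2, 4:2, 5:4, 6:1, 7:2, 8:4, 9:1
Odd-degree vertices: 1, 2, 6, 9 (4 total).
With 4 odd-degree vertices (more than two), no single trail can use every edge.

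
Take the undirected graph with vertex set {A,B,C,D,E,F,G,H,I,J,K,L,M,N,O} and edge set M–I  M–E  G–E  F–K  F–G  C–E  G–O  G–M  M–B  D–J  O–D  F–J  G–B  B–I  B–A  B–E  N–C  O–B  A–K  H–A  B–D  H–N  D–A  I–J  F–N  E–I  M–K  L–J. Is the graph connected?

A breadth-first search from A visits A, D, K, H, B, O, J, F, M, N, E, G, I, L, C — all 15 vertices — so the graph is connected.

Yes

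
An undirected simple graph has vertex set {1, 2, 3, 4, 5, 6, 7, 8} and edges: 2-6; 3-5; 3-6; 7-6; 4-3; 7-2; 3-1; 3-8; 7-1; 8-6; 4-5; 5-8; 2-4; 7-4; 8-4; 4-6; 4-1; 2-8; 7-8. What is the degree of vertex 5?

Neighbors of 5: 3, 4, 8.

3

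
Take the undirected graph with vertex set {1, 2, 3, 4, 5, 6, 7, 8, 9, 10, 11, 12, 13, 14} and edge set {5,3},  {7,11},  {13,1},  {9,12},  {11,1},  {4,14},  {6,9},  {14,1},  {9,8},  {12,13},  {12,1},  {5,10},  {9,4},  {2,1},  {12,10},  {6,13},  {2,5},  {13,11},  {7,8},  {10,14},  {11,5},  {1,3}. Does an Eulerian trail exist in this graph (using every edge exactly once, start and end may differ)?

Yes

Degrees: 1:6, 2:2, 3:2, 4:2, 5:4, 6:2, 7:2, 8:2, 9:4, 10:3, 11:4, 12:4, 13:4, 14:3
Odd-degree vertices: 10, 14 (2 total).
With 2 odd-degree vertices and all edges in one connected piece, an Eulerian trail exists (from 10 to 14).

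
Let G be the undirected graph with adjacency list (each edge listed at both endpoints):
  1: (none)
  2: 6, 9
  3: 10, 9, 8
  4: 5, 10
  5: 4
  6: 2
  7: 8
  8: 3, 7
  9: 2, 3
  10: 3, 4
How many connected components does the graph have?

2

Component: {1}
Component: {2, 3, 4, 5, 6, 7, 8, 9, 10}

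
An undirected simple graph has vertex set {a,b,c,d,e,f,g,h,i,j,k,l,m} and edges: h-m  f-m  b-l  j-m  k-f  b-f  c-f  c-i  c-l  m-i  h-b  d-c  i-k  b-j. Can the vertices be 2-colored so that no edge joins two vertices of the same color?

Yes

A valid 2-coloring puts {a, d, e, f, g, h, i, j, l} on one side and {b, c, k, m} on the other; every edge crosses between the two sides.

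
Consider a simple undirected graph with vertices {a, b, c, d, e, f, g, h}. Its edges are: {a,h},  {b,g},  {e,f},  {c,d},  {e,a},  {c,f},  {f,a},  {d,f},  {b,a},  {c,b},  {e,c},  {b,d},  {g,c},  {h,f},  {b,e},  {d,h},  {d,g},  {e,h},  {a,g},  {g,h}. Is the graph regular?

Degrees: a:5, b:5, c:5, d:5, e:5, f:5, g:5, h:5
Every vertex has degree 5, so the graph is 5-regular.

Yes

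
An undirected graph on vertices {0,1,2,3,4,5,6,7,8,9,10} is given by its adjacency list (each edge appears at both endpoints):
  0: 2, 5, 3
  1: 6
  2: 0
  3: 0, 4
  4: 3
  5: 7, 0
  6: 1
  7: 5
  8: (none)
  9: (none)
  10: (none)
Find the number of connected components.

5

Component: {8}
Component: {9}
Component: {10}
Component: {1, 6}
Component: {0, 2, 3, 4, 5, 7}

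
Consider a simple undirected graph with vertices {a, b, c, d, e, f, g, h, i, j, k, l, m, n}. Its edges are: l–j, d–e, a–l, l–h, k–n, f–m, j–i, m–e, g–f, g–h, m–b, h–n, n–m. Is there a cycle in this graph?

Yes

|V| = 14, |E| = 13, number of components = 2.
Since 13 > 14 - 2, a cycle must exist; for instance h-g-f-m-n-h.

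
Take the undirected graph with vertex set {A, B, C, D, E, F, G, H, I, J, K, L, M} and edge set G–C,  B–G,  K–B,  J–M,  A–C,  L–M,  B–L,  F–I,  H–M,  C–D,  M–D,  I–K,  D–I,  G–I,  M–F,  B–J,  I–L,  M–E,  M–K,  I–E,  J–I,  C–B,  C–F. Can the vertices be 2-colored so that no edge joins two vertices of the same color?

No

G-C-B-G is an odd cycle (length 3), and a bipartite graph can contain only even cycles.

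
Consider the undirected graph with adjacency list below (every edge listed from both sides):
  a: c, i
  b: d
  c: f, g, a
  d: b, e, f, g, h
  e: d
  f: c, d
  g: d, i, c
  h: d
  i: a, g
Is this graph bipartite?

Partition the vertices as {c, d, i} vs {a, b, e, f, g, h}. Each listed edge has one endpoint in each part, so the graph is bipartite.

Yes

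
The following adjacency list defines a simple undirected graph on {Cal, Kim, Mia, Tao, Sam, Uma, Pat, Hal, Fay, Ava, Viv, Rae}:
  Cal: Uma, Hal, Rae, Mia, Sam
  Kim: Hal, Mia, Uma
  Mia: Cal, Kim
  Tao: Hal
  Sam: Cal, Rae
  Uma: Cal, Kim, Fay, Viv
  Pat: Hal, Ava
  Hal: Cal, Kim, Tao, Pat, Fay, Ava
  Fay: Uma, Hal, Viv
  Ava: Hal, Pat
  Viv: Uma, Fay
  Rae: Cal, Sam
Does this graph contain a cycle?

The graph has 12 vertices, 17 edges, and 1 connected component.
Since 17 > 12 - 1, a cycle must exist; for instance Hal-Pat-Ava-Hal.

Yes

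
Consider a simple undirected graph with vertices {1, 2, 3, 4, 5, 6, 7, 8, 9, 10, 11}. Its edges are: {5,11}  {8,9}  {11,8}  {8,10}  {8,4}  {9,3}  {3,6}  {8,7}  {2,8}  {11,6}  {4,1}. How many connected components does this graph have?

1

Component: {1, 2, 3, 4, 5, 6, 7, 8, 9, 10, 11}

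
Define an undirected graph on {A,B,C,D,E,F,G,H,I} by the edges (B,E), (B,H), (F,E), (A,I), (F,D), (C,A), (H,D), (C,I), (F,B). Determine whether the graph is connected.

Component: {G}
Component: {A, C, I}
Component: {B, D, E, F, H}
There are 3 separate components, so the graph is not connected.

No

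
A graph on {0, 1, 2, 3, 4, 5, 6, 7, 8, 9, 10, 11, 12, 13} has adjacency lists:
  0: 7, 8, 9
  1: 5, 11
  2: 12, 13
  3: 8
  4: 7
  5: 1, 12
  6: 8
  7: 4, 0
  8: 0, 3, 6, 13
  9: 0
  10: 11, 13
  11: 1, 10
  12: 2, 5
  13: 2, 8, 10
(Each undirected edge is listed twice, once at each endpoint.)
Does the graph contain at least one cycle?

Yes

|V| = 14, |E| = 14, number of components = 1.
Since 14 > 14 - 1, a cycle must exist; for instance 13-10-11-1-5-12-2-13.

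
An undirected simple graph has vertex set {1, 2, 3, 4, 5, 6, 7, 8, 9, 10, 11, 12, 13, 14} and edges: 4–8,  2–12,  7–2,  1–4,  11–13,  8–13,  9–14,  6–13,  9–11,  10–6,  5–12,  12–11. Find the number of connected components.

Component: {3}
Component: {1, 2, 4, 5, 6, 7, 8, 9, 10, 11, 12, 13, 14}

2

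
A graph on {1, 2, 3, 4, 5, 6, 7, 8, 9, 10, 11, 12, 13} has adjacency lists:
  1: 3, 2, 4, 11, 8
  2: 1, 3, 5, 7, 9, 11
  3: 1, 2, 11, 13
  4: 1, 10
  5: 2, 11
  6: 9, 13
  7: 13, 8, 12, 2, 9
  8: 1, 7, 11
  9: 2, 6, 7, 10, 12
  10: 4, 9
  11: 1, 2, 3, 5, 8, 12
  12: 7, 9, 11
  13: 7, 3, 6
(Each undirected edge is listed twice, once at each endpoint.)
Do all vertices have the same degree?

No

Degrees: 1:5, 2:6, 3:4, 4:2, 5:2, 6:2, 7:5, 8:3, 9:5, 10:2, 11:6, 12:3, 13:3
Degrees are not all equal (e.g. deg(4)=2 but deg(2)=6); not regular.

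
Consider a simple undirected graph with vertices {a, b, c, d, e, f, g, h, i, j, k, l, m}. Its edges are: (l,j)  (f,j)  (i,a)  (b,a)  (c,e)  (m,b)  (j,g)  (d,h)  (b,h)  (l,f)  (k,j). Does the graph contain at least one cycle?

The graph has 13 vertices, 11 edges, and 3 connected components.
One cycle is f-j-l-f.

Yes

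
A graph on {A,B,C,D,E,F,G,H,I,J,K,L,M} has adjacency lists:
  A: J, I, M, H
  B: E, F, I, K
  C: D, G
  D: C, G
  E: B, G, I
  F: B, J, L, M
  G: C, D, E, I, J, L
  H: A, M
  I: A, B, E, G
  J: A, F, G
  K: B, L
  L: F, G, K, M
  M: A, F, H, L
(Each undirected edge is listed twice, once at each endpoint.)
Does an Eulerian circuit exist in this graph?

Degrees: A:4, B:4, C:2, D:2, E:3, F:4, G:6, H:2, I:4, J:3, K:2, L:4, M:4
E, J have odd degree; an Eulerian circuit needs every degree to be even, so none exists.

No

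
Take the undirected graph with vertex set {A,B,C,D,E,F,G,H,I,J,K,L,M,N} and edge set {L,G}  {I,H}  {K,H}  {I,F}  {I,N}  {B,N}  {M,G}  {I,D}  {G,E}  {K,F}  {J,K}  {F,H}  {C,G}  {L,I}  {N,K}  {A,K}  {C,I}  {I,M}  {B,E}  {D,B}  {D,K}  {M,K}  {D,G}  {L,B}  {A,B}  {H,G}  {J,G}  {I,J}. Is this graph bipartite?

No

H-F-I-H is an odd cycle (length 3), and a bipartite graph can contain only even cycles.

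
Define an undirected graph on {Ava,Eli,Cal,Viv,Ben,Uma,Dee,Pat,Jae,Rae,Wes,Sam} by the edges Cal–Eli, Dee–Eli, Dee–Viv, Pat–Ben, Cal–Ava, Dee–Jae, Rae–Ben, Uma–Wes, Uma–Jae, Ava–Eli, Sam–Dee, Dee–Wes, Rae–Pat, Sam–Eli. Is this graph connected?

No

Component: {Ben, Pat, Rae}
Component: {Ava, Eli, Cal, Viv, Uma, Dee, Jae, Wes, Sam}
There are 2 separate components, so the graph is not connected.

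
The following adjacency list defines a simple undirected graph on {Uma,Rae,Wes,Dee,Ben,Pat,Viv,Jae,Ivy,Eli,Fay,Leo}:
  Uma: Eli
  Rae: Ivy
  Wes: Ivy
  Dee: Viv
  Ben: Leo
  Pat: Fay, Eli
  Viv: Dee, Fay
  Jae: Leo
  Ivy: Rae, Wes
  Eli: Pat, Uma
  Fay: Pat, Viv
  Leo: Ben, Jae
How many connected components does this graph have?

3

Component: {Rae, Wes, Ivy}
Component: {Ben, Jae, Leo}
Component: {Uma, Dee, Pat, Viv, Eli, Fay}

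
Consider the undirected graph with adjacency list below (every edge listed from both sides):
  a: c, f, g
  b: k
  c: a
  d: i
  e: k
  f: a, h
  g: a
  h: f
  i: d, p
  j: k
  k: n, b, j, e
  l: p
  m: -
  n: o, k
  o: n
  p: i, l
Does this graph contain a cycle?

No

The graph has 16 vertices, 12 edges, and 4 connected components.
A forest on 16 vertices with 4 components has exactly 12 edges, which matches — so no cycle.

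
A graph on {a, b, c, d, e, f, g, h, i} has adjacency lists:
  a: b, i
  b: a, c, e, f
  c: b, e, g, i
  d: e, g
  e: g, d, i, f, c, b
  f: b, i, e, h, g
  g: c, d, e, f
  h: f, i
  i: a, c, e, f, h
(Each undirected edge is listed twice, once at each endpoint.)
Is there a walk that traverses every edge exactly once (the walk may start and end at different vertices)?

Yes

Degrees: a:2, b:4, c:4, d:2, e:6, f:5, g:4, h:2, i:5
Odd-degree vertices: f, i (2 total).
With 2 odd-degree vertices and all edges in one connected piece, an Eulerian trail exists (from f to i).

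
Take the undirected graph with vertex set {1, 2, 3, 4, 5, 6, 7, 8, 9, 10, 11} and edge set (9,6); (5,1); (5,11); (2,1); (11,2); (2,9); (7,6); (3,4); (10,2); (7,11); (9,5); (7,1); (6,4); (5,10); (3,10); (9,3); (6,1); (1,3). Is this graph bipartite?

No

The cycle 7-6-4-3-10-5-11-7 has length 7, which is odd, so the graph is not bipartite.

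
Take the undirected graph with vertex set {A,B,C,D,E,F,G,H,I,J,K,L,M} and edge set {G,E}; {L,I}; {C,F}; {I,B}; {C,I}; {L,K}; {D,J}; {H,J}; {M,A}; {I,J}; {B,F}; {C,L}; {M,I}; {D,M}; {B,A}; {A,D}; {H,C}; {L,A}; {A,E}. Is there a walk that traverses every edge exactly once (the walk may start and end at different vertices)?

Degrees: A:5, B:3, C:4, D:3, E:2, F:2, G:1, H:2, I:5, J:3, K:1, L:4, M:3
Odd-degree vertices: A, B, D, G, I, J, K, M (8 total).
With 8 odd-degree vertices (more than two), no single trail can use every edge.

No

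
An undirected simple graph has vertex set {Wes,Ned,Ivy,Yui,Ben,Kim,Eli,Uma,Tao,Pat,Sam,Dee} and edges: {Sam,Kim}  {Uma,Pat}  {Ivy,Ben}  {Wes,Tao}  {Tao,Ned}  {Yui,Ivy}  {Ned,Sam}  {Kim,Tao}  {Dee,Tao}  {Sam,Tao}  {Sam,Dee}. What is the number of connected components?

4

Component: {Eli}
Component: {Uma, Pat}
Component: {Ivy, Yui, Ben}
Component: {Wes, Ned, Kim, Tao, Sam, Dee}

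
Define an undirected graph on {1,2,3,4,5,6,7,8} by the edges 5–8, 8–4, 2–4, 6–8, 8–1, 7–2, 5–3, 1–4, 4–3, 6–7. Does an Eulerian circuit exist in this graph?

Degrees: 1:2, 2:2, 3:2, 4:4, 5:2, 6:2, 7:2, 8:4
Every vertex has even degree and the edges form a single connected piece, so an Eulerian circuit exists.

Yes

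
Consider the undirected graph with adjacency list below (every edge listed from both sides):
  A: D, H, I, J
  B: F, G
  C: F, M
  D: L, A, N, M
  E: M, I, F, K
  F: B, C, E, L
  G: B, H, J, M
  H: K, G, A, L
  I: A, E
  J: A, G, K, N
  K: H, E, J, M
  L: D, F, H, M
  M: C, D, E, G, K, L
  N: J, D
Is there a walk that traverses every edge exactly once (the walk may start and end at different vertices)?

Yes

Degrees: A:4, B:2, C:2, D:4, E:4, F:4, G:4, H:4, I:2, J:4, K:4, L:4, M:6, N:2
Odd-degree vertices: none (0 total).
With 0 odd-degree vertices and all edges in one connected piece, an Eulerian trail exists.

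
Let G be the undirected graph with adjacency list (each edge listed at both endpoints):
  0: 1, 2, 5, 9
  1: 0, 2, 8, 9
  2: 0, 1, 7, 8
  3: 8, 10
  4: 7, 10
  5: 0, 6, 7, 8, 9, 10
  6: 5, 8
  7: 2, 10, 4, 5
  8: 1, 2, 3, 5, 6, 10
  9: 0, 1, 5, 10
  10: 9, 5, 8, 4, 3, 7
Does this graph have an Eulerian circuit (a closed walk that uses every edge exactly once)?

Degrees: 0:4, 1:4, 2:4, 3:2, 4:2, 5:6, 6:2, 7:4, 8:6, 9:4, 10:6
Every vertex has even degree and the edges form a single connected piece, so an Eulerian circuit exists.

Yes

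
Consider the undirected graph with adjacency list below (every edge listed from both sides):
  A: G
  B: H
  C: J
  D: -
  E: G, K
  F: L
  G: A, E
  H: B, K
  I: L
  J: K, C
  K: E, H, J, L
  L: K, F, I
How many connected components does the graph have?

2

Component: {D}
Component: {A, B, C, E, F, G, H, I, J, K, L}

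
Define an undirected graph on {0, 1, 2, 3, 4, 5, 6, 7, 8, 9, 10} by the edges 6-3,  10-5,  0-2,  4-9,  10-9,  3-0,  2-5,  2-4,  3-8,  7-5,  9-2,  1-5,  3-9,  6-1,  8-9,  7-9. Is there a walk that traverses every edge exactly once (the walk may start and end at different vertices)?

Degrees: 0:2, 1:2, 2:4, 3:4, 4:2, 5:4, 6:2, 7:2, 8:2, 9:6, 10:2
Odd-degree vertices: none (0 total).
The non-isolated vertices are connected and exactly 0 have odd degree, so an Eulerian trail exists.

Yes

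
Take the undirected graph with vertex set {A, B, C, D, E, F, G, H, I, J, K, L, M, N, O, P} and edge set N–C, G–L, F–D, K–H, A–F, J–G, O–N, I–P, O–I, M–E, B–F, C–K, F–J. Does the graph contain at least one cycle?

No

|V| = 16, |E| = 13, number of components = 3.
A forest on 16 vertices with 3 components has exactly 13 edges, which matches — so no cycle.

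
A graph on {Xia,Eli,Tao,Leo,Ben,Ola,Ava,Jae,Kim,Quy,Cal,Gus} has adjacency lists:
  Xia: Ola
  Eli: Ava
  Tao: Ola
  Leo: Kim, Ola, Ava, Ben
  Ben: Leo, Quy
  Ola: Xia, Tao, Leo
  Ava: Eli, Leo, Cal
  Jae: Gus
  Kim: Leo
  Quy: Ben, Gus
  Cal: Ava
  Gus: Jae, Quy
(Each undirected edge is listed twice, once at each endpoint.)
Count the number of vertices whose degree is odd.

8

Degrees: Xia:1, Eli:1, Tao:1, Leo:4, Ben:2, Ola:3, Ava:3, Jae:1, Kim:1, Quy:2, Cal:1, Gus:2
Odd-degree vertices: Xia, Eli, Tao, Ola, Ava, Jae, Kim, Cal.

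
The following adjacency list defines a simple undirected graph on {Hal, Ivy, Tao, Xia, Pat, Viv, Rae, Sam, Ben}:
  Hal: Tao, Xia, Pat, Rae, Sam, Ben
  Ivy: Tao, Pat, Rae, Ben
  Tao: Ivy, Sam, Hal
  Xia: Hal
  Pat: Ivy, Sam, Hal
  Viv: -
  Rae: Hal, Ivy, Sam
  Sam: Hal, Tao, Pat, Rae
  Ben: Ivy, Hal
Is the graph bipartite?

No

The cycle Hal-Sam-Pat-Hal has length 3, which is odd, so the graph is not bipartite.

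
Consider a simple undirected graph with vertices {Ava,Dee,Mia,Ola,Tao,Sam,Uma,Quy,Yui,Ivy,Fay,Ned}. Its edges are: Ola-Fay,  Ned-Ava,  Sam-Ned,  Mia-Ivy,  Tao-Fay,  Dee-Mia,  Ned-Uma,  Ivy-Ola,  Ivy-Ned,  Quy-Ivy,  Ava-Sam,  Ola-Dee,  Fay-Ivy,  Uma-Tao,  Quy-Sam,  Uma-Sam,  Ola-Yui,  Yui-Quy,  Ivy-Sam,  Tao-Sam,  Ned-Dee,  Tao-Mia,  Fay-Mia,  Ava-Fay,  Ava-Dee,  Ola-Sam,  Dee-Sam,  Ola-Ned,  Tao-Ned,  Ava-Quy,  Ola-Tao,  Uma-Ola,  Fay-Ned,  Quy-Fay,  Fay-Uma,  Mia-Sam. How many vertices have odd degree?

Degrees: Ava:5, Dee:5, Mia:5, Ola:8, Tao:6, Sam:9, Uma:5, Quy:5, Yui:2, Ivy:6, Fay:8, Ned:8
Odd-degree vertices: Ava, Dee, Mia, Sam, Uma, Quy.

6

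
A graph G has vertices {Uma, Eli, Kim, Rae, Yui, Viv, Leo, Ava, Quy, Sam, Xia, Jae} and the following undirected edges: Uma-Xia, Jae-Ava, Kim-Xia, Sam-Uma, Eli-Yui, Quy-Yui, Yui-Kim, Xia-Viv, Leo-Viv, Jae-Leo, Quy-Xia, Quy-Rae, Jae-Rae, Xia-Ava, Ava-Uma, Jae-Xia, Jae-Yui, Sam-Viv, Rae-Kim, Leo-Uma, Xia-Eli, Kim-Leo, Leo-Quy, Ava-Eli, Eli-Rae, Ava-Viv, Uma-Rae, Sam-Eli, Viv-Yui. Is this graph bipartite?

No

Ava-Xia-Jae-Ava is an odd cycle (length 3), and a bipartite graph can contain only even cycles.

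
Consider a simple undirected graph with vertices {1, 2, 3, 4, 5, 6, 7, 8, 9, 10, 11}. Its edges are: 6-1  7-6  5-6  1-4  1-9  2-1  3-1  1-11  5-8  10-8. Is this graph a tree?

|V| = 11, |E| = 10.
It is connected with exactly 10 edges, hence acyclic — it is a tree.

Yes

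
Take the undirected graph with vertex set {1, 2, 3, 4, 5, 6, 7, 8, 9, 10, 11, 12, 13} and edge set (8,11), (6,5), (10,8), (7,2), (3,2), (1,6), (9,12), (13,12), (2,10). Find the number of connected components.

4

Component: {4}
Component: {1, 5, 6}
Component: {9, 12, 13}
Component: {2, 3, 7, 8, 10, 11}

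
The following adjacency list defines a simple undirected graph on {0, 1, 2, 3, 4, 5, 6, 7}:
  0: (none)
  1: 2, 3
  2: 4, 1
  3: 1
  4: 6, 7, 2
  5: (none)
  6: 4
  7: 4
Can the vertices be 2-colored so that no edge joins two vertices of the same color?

Yes

A valid 2-coloring puts {0, 2, 3, 5, 6, 7} on one side and {1, 4} on the other; every edge crosses between the two sides.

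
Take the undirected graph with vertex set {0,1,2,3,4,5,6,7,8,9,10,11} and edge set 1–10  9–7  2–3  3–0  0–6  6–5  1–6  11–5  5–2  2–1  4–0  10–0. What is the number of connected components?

Component: {8}
Component: {7, 9}
Component: {0, 1, 2, 3, 4, 5, 6, 10, 11}

3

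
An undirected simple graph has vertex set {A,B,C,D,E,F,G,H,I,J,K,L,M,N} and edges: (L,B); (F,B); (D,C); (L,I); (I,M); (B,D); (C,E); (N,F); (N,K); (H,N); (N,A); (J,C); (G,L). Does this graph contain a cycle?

No

|V| = 14, |E| = 13, number of components = 1.
A forest on 14 vertices with 1 component has exactly 13 edges, which matches — so no cycle.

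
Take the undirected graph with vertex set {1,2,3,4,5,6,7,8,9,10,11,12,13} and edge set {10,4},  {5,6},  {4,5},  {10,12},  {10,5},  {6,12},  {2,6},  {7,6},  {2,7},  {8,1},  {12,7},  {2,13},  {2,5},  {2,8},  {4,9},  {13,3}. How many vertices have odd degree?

8

Degrees: 1:1, 2:5, 3:1, 4:3, 5:4, 6:4, 7:3, 8:2, 9:1, 10:3, 11:0, 12:3, 13:2
Odd-degree vertices: 1, 2, 3, 4, 7, 9, 10, 12.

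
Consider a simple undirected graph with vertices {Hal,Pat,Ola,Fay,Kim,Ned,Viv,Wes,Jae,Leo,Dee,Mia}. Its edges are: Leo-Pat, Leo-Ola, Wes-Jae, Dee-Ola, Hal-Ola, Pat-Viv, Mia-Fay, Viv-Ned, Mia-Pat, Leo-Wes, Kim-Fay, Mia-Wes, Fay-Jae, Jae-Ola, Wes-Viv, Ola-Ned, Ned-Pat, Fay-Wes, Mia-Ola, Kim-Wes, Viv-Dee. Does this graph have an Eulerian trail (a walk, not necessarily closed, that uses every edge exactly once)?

Degrees: Hal:1, Pat:4, Ola:6, Fay:4, Kim:2, Ned:3, Viv:4, Wes:6, Jae:3, Leo:3, Dee:2, Mia:4
Odd-degree vertices: Hal, Ned, Jae, Leo (4 total).
An Eulerian trail requires 0 or 2 odd-degree vertices; here there are 4.

No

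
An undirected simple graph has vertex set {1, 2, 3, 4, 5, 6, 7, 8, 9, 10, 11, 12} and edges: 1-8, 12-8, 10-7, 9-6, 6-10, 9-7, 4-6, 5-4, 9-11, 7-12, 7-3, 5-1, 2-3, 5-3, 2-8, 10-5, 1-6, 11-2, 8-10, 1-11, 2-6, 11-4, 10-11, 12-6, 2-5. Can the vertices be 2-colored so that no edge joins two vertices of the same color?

The cycle 2-3-5-2 has length 3, which is odd, so the graph is not bipartite.

No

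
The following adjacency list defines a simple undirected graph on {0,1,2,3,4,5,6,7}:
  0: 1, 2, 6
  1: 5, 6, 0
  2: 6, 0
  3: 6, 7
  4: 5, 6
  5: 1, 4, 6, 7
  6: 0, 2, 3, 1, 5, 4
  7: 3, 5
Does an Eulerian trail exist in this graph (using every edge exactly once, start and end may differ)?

Degrees: 0:3, 1:3, 2:2, 3:2, 4:2, 5:4, 6:6, 7:2
Odd-degree vertices: 0, 1 (2 total).
The non-isolated vertices are connected and exactly 2 have odd degree, so an Eulerian trail exists (from 0 to 1).

Yes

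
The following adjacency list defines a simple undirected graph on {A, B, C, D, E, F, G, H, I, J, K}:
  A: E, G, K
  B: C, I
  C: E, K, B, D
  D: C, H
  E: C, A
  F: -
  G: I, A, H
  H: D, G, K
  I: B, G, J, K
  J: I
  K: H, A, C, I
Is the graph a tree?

The graph has 11 vertices and 14 edges.
It splits into 2 components, so it cannot be a tree.

No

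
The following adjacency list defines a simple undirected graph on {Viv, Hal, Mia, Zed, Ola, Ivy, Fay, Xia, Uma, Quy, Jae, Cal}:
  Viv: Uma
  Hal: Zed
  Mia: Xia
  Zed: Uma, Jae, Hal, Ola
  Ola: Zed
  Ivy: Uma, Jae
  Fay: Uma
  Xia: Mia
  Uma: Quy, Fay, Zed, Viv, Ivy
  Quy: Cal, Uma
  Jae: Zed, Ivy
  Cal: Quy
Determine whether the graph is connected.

No

Component: {Mia, Xia}
Component: {Viv, Hal, Zed, Ola, Ivy, Fay, Uma, Quy, Jae, Cal}
No edge joins these 2 groups, so the graph is disconnected.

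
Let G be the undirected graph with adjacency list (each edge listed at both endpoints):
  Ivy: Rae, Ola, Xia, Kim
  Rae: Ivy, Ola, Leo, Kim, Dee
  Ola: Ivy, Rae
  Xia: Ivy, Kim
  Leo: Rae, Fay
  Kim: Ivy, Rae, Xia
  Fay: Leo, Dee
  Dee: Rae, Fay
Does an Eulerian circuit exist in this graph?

Degrees: Ivy:4, Rae:5, Ola:2, Xia:2, Leo:2, Kim:3, Fay:2, Dee:2
Rae, Kim have odd degree; an Eulerian circuit needs every degree to be even, so none exists.

No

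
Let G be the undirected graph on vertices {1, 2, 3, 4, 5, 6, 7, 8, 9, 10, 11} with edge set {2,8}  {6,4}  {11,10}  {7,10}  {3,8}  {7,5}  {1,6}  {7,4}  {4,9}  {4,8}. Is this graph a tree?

The graph has 11 vertices and 10 edges.
It is connected with exactly 10 edges, hence acyclic — it is a tree.

Yes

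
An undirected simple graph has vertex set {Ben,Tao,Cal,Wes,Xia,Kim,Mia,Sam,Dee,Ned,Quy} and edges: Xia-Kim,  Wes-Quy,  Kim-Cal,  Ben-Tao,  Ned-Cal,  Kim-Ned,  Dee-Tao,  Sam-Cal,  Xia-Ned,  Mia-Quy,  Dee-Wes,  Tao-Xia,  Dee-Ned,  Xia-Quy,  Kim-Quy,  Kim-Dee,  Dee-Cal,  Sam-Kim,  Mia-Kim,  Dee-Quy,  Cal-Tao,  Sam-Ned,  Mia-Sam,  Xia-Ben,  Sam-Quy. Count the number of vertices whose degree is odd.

6

Degrees: Ben:2, Tao:4, Cal:5, Wes:2, Xia:5, Kim:7, Mia:3, Sam:5, Dee:6, Ned:5, Quy:6
Odd-degree vertices: Cal, Xia, Kim, Mia, Sam, Ned.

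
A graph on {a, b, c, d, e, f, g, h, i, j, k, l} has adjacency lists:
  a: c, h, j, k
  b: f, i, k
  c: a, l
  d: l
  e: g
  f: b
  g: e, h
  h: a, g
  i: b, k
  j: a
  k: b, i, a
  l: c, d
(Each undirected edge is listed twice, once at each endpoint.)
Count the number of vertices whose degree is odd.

6

Degrees: a:4, b:3, c:2, d:1, e:1, f:1, g:2, h:2, i:2, j:1, k:3, l:2
Odd-degree vertices: b, d, e, f, j, k.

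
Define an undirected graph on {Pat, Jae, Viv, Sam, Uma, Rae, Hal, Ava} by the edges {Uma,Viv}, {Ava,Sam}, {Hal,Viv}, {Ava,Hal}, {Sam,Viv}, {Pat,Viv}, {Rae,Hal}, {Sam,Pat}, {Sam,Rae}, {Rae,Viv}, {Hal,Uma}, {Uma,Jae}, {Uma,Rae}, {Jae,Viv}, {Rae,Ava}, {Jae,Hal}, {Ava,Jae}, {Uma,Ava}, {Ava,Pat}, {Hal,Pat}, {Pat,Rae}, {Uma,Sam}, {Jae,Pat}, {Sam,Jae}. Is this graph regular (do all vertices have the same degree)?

Degrees: Pat:6, Jae:6, Viv:6, Sam:6, Uma:6, Rae:6, Hal:6, Ava:6
All degrees equal 6; the graph is regular.

Yes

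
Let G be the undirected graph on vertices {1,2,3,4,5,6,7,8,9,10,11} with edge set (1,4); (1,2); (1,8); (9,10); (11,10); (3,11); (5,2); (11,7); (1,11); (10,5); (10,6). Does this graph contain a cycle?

The graph has 11 vertices, 11 edges, and 1 connected component.
Since 11 > 11 - 1, a cycle must exist; for instance 1-11-10-5-2-1.

Yes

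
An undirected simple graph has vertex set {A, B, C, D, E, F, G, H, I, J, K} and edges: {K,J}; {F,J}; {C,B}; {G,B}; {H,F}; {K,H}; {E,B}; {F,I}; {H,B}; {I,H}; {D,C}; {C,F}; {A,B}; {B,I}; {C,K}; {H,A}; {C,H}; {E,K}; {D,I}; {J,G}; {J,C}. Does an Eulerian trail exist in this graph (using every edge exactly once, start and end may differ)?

Yes

Degrees: A:2, B:6, C:6, D:2, E:2, F:4, G:2, H:6, I:4, J:4, K:4
Odd-degree vertices: none (0 total).
With 0 odd-degree vertices and all edges in one connected piece, an Eulerian trail exists.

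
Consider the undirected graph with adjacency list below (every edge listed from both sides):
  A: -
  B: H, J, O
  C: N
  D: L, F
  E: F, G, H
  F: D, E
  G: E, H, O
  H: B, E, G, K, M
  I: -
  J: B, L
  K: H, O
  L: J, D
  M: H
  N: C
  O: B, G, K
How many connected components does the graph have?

Component: {A}
Component: {I}
Component: {C, N}
Component: {B, D, E, F, G, H, J, K, L, M, O}

4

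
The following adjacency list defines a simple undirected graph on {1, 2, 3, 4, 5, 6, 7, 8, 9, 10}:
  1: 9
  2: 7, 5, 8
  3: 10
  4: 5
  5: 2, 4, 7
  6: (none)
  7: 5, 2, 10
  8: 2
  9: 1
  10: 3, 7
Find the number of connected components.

3

Component: {6}
Component: {1, 9}
Component: {2, 3, 4, 5, 7, 8, 10}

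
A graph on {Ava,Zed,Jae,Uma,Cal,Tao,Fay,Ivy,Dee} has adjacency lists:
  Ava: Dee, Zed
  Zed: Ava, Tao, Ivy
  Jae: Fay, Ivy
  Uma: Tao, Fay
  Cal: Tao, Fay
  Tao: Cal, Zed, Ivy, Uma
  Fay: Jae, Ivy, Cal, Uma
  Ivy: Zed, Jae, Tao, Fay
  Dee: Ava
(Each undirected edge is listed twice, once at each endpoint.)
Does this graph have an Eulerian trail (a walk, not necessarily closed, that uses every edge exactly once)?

Degrees: Ava:2, Zed:3, Jae:2, Uma:2, Cal:2, Tao:4, Fay:4, Ivy:4, Dee:1
Odd-degree vertices: Zed, Dee (2 total).
With 2 odd-degree vertices and all edges in one connected piece, an Eulerian trail exists (from Zed to Dee).

Yes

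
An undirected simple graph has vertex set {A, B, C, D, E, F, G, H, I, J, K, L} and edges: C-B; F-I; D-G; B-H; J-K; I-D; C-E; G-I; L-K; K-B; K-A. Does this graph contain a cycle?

Yes

|V| = 12, |E| = 11, number of components = 2.
Since 11 > 12 - 2, a cycle must exist; for instance D-I-G-D.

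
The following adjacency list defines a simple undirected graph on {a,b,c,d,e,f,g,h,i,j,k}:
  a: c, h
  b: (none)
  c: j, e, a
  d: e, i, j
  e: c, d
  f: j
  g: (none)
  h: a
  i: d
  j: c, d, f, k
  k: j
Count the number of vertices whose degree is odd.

Degrees: a:2, b:0, c:3, d:3, e:2, f:1, g:0, h:1, i:1, j:4, k:1
Odd-degree vertices: c, d, f, h, i, k.

6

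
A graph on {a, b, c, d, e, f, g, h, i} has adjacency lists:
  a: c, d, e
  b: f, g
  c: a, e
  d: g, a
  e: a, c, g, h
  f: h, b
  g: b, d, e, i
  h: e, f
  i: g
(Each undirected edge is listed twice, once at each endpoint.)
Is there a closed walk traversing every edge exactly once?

Degrees: a:3, b:2, c:2, d:2, e:4, f:2, g:4, h:2, i:1
a, i have odd degree; an Eulerian circuit needs every degree to be even, so none exists.

No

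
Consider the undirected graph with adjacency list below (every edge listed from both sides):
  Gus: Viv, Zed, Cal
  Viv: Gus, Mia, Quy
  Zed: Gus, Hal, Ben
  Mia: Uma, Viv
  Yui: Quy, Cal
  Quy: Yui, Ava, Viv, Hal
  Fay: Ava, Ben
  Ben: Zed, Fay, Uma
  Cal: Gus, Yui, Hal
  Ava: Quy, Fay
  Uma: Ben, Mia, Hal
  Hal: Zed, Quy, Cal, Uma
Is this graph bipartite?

No

The cycle Quy-Viv-Mia-Uma-Hal-Quy has length 5, which is odd, so the graph is not bipartite.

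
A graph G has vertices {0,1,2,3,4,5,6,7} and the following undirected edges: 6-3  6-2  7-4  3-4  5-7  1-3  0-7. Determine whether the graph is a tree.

Yes

|V| = 8, |E| = 7.
Connected and |E| = |V| - 1, which characterizes a tree.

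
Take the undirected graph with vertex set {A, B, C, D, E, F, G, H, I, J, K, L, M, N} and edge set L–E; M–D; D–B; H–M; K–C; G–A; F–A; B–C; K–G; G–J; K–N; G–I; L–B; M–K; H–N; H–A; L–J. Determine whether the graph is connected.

Yes

Starting from A and exploring outward reaches every vertex (A, H, G, F, N, M, K, J, I, D, C, L, B, E); the graph is connected.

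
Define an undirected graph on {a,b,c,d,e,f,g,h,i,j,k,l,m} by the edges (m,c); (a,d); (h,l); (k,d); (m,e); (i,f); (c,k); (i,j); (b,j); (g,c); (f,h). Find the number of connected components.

2

Component: {b, f, h, i, j, l}
Component: {a, c, d, e, g, k, m}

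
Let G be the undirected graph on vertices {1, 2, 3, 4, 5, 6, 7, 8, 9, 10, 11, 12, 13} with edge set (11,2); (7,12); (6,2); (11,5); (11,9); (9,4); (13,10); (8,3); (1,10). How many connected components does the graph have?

4

Component: {3, 8}
Component: {7, 12}
Component: {1, 10, 13}
Component: {2, 4, 5, 6, 9, 11}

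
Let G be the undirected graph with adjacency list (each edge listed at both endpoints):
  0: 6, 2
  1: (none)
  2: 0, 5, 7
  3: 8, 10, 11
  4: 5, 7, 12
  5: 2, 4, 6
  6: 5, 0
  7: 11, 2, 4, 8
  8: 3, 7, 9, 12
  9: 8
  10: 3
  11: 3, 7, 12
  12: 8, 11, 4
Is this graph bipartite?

Color {1, 2, 4, 6, 8, 10, 11} black and {0, 3, 5, 7, 9, 12} white. No edge joins two same-colored vertices, so the graph is bipartite.

Yes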